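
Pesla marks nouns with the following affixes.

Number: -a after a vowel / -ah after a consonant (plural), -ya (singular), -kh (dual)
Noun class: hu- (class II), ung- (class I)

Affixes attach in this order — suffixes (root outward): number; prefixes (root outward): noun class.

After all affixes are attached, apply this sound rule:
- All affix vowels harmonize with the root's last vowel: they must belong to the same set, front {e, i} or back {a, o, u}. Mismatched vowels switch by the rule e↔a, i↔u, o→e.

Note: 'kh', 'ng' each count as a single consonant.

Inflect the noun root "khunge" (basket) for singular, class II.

hikhungeye

Attach number singular -ya → khungeya.
Attach noun class class II hu- → hukhungeya.
Apply vowel harmony: hukhungeya → hikhungeye.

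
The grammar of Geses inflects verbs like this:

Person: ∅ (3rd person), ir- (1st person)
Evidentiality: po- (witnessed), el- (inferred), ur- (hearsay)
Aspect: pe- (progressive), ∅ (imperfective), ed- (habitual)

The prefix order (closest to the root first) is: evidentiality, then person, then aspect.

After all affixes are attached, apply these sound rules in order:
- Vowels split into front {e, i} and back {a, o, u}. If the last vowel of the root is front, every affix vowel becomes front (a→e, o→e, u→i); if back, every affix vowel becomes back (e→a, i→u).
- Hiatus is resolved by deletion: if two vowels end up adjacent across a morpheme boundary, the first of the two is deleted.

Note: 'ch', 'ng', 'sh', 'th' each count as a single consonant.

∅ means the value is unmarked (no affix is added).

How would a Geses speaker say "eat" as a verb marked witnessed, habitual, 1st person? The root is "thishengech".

Attach evidentiality witnessed po- → pothishengech.
Attach person 1st person ir- → irpothishengech.
Attach aspect habitual ed- → edirpothishengech.
Apply vowel harmony: edirpothishengech → edirpethishengech.
Vowel deletion: no change.

edirpethishengech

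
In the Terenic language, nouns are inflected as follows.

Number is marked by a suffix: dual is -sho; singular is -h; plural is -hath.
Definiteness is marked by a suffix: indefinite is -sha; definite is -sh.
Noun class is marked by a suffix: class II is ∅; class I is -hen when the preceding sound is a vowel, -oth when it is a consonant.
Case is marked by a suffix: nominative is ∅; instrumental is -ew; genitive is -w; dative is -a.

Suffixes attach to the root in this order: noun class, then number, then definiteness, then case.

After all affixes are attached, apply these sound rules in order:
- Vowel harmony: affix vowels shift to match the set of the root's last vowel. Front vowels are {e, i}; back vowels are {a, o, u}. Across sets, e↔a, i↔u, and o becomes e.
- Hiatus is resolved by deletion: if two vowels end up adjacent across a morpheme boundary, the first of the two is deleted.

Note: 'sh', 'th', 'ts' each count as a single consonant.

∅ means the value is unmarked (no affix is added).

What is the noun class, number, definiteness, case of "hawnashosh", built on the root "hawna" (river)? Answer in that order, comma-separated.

class II, dual, definite, nominative

Segment: hawna-sho-sh.
noun class: ∅ → class II.
number: -sho → dual.
definiteness: -sh → definite.
case: ∅ → nominative.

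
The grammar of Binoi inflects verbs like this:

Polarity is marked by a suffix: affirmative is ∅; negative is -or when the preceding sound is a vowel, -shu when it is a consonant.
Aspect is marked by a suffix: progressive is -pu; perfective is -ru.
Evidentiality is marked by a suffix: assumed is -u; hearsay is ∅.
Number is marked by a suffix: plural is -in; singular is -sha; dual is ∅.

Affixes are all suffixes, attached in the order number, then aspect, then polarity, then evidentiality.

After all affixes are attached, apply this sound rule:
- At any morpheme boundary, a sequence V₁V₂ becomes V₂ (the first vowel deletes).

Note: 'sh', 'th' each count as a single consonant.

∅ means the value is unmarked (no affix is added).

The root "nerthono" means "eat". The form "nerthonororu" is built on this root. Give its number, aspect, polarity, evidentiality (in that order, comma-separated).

Segment: nerthono-ru-or-u.
number: ∅ → dual.
aspect: -ru → perfective.
polarity: -or/shu → negative.
evidentiality: -u → assumed.

dual, perfective, negative, assumed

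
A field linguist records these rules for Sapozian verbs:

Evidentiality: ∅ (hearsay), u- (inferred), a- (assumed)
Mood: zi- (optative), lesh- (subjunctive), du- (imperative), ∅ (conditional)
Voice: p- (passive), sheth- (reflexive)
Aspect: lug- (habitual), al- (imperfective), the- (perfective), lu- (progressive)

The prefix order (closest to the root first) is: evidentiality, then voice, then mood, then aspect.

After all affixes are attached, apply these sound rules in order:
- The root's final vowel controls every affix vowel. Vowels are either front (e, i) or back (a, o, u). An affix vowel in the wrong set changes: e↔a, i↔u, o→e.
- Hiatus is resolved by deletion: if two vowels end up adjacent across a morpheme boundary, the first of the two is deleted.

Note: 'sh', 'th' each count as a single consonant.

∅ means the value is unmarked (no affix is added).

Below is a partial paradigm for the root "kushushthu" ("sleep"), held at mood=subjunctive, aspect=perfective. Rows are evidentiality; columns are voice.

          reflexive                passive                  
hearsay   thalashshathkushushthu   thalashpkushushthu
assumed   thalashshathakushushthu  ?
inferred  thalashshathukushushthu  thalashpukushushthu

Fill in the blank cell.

thalashpakushushthu

Attach evidentiality assumed a- → akushushthu.
Attach voice passive p- → pakushushthu.
Attach mood subjunctive lesh- → leshpakushushthu.
Attach aspect perfective the- → theleshpakushushthu.
Apply vowel harmony: theleshpakushushthu → thalashpakushushthu.
Vowel deletion: no change.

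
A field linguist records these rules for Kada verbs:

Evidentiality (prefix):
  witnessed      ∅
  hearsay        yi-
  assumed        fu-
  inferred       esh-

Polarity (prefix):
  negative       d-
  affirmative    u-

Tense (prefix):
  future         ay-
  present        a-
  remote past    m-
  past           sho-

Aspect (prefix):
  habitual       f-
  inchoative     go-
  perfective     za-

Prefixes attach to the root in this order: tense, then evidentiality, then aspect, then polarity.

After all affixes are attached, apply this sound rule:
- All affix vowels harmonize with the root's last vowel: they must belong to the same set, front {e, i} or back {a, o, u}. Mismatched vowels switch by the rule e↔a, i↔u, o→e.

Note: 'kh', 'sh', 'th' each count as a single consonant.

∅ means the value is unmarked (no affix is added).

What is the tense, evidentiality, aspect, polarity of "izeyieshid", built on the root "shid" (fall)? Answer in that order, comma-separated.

Segment: u-za-yi-a-shid.
tense: a- → present.
evidentiality: yi- → hearsay.
aspect: za- → perfective.
polarity: u- → affirmative.

present, hearsay, perfective, affirmative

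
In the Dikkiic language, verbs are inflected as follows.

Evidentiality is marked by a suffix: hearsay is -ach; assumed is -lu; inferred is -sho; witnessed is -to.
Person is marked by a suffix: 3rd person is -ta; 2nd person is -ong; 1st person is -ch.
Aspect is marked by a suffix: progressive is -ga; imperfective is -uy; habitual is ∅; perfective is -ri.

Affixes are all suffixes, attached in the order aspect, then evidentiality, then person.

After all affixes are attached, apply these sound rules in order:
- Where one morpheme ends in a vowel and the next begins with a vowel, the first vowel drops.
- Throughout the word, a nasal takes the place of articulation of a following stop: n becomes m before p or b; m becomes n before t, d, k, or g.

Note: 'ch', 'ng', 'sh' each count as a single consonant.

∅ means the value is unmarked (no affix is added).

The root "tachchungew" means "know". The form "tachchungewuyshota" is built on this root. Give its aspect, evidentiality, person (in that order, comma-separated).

Segment: tachchungew-uy-sho-ta.
aspect: -uy → imperfective.
evidentiality: -sho → inferred.
person: -ta → 3rd person.

imperfective, inferred, 3rd person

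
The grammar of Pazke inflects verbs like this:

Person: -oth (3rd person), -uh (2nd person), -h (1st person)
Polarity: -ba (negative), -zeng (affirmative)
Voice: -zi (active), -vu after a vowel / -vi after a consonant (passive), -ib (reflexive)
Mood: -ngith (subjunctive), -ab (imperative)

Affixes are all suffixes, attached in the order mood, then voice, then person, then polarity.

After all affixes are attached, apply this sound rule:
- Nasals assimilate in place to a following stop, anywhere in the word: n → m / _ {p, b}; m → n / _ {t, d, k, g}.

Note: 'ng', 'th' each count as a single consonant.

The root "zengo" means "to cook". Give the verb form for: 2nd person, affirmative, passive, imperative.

zengoabviuhzeng

Attach mood imperative -ab → zengoab.
Attach voice passive -vi (after consonant 'b') → zengoabvi.
Attach person 2nd person -uh → zengoabviuh.
Attach polarity affirmative -zeng → zengoabviuhzeng.
Nasal assimilation: no change.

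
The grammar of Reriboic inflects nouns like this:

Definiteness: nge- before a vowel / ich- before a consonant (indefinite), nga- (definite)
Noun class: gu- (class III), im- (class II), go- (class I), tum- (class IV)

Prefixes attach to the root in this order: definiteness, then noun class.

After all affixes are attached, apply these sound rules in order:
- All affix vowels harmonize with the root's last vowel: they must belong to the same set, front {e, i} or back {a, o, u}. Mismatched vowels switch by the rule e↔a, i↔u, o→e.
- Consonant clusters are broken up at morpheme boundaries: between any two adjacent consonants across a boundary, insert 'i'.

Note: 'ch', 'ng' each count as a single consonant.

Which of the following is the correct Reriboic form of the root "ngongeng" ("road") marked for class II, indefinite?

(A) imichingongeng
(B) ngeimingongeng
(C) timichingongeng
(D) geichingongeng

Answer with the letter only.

A

Attach definiteness indefinite ich- (before consonant 'ng') → ichngongeng.
Attach noun class class II im- → imichngongeng.
Vowel harmony: no change.
Apply epenthesis: imichngongeng → imichingongeng.
So the correct form is imichingongeng, option (A).
(B) ngeimingongeng is wrong: it has the affixes in the wrong order.
(D) geichingongeng is wrong: it uses class I instead of class II for noun class.
(C) timichingongeng is wrong: it uses class IV instead of class II for noun class.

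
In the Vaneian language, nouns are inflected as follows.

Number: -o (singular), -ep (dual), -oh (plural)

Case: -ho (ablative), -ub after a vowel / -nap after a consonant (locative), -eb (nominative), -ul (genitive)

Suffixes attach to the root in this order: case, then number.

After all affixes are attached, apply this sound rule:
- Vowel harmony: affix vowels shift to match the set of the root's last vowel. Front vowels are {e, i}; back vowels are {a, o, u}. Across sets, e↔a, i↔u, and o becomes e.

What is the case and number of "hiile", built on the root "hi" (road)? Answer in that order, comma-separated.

Segment: hi-ul-o.
case: -ul → genitive.
number: -o → singular.

genitive, singular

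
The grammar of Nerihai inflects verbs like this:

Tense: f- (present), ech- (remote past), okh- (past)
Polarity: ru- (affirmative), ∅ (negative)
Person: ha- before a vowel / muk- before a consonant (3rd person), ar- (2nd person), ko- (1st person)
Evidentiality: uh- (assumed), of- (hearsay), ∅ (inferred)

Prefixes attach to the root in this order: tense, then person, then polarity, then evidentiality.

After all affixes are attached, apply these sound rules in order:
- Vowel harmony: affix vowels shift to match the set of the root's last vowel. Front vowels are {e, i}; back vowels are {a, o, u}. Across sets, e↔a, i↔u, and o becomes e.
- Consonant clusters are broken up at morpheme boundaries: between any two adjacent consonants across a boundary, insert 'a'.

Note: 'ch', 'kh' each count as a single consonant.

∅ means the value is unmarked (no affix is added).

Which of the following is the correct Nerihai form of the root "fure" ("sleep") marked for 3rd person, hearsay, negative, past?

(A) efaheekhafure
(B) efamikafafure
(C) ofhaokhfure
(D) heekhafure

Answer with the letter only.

Attach tense past okh- → okhfure.
Attach person 3rd person ha- (before vowel 'o') → haokhfure.
polarity = negative: zero marking, form stays haokhfure.
Attach evidentiality hearsay of- → ofhaokhfure.
Apply vowel harmony: ofhaokhfure → efheekhfure.
Apply epenthesis: efheekhfure → efaheekhafure.
So the correct form is efaheekhafure, option (A).
(C) ofhaokhfure is wrong: it fails to apply the sound rule(s).
(D) heekhafure is wrong: it uses inferred instead of hearsay for evidentiality.
(B) efamikafafure is wrong: it uses present instead of past for tense.

A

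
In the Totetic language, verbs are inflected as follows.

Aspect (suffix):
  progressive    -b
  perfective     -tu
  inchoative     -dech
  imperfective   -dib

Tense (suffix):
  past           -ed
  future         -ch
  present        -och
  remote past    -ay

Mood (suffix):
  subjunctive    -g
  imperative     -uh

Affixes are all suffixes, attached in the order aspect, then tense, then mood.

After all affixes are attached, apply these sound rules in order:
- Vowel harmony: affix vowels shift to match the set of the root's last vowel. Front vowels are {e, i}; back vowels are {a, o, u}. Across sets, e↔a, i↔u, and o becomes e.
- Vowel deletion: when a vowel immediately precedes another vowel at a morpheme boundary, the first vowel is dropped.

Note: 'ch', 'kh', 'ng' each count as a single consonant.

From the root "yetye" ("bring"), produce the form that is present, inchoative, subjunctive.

yetyedechechg

Attach aspect inchoative -dech → yetyedech.
Attach tense present -och → yetyedechoch.
Attach mood subjunctive -g → yetyedechochg.
Apply vowel harmony: yetyedechochg → yetyedechechg.
Vowel deletion: no change.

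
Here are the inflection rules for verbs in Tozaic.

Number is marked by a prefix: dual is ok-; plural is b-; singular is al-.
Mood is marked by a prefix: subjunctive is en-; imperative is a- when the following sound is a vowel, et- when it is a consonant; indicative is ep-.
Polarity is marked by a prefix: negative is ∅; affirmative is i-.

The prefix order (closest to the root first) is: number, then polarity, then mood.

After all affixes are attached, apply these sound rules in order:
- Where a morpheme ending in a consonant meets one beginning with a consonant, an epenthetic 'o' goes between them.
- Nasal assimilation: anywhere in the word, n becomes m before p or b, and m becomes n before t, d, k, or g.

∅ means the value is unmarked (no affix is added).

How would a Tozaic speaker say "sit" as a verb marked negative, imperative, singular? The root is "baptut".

aalobaptut

Attach number singular al- → albaptut.
polarity = negative: zero marking, form stays albaptut.
Attach mood imperative a- (before vowel 'a') → aalbaptut.
Apply epenthesis: aalbaptut → aalobaptut.
Nasal assimilation: no change.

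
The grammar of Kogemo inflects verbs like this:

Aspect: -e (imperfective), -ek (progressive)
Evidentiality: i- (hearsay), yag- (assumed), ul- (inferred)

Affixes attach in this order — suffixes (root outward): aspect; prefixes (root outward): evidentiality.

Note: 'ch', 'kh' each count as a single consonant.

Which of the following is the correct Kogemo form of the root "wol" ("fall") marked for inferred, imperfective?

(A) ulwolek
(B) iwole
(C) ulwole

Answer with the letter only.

Attach evidentiality inferred ul- → ulwol.
Attach aspect imperfective -e → ulwole.
So the correct form is ulwole, option (C).
(B) iwole is wrong: it uses hearsay instead of inferred for evidentiality.
(A) ulwolek is wrong: it uses progressive instead of imperfective for aspect.

C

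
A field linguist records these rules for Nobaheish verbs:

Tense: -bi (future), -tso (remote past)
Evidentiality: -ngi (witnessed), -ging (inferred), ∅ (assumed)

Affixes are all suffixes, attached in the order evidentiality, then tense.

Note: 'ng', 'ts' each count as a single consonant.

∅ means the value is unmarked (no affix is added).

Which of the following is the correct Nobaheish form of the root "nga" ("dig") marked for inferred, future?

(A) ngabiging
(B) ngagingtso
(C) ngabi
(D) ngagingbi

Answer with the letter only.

D

Attach evidentiality inferred -ging → ngaging.
Attach tense future -bi → ngagingbi.
So the correct form is ngagingbi, option (D).
(B) ngagingtso is wrong: it uses remote past instead of future for tense.
(A) ngabiging is wrong: it has the affixes in the wrong order.
(C) ngabi is wrong: it uses assumed instead of inferred for evidentiality.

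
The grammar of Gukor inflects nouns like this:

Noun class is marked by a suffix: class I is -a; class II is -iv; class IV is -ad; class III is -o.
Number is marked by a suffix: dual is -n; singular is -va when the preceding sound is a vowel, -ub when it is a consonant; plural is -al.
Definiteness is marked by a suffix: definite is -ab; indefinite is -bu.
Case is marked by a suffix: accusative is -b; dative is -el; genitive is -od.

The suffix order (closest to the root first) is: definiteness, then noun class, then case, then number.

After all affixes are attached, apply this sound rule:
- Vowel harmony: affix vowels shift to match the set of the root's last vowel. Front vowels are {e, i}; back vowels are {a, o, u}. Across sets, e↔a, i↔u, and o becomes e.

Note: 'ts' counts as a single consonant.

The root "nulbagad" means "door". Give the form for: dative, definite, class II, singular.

nulbagadabuvalub

Attach definiteness definite -ab → nulbagadab.
Attach noun class class II -iv → nulbagadabiv.
Attach case dative -el → nulbagadabivel.
Attach number singular -ub (after consonant 'l') → nulbagadabivelub.
Apply vowel harmony: nulbagadabivelub → nulbagadabuvalub.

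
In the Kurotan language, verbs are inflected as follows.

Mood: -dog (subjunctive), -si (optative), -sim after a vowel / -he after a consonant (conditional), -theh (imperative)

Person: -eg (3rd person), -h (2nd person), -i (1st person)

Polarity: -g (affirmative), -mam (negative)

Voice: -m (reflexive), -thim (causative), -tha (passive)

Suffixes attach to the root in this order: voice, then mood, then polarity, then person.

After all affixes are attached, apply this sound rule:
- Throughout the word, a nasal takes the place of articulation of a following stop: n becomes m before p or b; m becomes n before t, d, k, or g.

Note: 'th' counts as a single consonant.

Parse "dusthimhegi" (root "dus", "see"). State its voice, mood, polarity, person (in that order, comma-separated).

causative, conditional, affirmative, 1st person

Segment: dus-thim-he-g-i.
voice: -thim → causative.
mood: -sim/he → conditional.
polarity: -g → affirmative.
person: -i → 1st person.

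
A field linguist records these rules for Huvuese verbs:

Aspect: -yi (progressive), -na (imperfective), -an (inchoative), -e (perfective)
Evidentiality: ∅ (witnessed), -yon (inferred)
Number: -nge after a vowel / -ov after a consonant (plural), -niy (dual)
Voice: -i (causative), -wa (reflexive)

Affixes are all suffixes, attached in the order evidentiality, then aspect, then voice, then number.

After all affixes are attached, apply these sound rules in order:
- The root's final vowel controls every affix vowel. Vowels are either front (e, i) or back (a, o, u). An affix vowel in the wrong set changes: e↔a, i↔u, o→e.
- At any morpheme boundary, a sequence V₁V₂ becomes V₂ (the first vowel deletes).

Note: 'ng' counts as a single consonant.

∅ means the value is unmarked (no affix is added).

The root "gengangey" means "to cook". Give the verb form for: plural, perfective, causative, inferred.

gengangeyyeninge

Attach evidentiality inferred -yon → gengangeyyon.
Attach aspect perfective -e → gengangeyyone.
Attach voice causative -i → gengangeyyonei.
Attach number plural -nge (after vowel 'i') → gengangeyyoneinge.
Apply vowel harmony: gengangeyyoneinge → gengangeyyeneinge.
Apply vowel deletion: gengangeyyeneinge → gengangeyyeninge.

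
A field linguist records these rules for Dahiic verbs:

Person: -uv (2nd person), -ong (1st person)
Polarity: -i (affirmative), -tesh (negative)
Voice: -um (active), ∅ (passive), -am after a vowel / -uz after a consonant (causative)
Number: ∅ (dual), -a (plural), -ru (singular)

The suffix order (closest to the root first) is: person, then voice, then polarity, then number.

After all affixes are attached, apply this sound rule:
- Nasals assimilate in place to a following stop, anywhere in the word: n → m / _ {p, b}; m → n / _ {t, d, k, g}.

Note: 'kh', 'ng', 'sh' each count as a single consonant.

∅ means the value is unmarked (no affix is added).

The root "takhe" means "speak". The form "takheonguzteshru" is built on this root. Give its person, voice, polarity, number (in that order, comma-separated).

Segment: takhe-ong-uz-tesh-ru.
person: -ong → 1st person.
voice: -am/uz → causative.
polarity: -tesh → negative.
number: -ru → singular.

1st person, causative, negative, singular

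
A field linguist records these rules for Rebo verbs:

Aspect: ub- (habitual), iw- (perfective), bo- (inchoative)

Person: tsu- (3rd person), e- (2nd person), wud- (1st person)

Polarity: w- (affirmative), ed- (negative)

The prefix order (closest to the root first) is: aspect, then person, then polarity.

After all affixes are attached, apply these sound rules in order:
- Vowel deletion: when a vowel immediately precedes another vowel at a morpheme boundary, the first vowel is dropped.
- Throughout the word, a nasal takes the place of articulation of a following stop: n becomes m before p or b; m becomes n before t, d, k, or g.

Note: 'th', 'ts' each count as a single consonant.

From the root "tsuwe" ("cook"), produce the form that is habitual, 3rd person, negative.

edtsubtsuwe

Attach aspect habitual ub- → ubtsuwe.
Attach person 3rd person tsu- → tsuubtsuwe.
Attach polarity negative ed- → edtsuubtsuwe.
Apply vowel deletion: edtsuubtsuwe → edtsubtsuwe.
Nasal assimilation: no change.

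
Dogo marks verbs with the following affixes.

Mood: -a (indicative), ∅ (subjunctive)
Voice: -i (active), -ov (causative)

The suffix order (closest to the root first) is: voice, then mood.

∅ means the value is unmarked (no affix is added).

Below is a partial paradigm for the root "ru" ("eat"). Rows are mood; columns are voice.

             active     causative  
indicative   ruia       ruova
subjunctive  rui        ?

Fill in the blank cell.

Attach voice causative -ov → ruov.
mood = subjunctive: zero marking, form stays ruov.

ruov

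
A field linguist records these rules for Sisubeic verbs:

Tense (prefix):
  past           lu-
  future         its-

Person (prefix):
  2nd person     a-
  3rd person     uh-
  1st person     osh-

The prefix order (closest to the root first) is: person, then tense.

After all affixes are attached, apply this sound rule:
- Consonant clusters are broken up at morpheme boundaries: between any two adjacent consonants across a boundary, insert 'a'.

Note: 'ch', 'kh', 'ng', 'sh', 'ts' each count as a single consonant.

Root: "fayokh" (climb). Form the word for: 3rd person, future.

Attach person 3rd person uh- → uhfayokh.
Attach tense future its- → itsuhfayokh.
Apply epenthesis: itsuhfayokh → itsuhafayokh.

itsuhafayokh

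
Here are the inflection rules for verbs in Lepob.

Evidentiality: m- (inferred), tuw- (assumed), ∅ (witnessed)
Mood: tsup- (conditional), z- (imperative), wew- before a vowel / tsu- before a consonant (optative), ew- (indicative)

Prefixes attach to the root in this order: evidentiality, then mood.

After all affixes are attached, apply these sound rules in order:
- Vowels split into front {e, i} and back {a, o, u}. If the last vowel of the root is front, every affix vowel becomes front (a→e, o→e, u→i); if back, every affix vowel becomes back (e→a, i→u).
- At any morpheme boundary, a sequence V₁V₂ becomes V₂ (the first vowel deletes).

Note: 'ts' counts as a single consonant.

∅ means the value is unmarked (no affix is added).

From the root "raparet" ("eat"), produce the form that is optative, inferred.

Attach evidentiality inferred m- → mraparet.
Attach mood optative tsu- (before consonant 'm') → tsumraparet.
Apply vowel harmony: tsumraparet → tsimraparet.
Vowel deletion: no change.

tsimraparet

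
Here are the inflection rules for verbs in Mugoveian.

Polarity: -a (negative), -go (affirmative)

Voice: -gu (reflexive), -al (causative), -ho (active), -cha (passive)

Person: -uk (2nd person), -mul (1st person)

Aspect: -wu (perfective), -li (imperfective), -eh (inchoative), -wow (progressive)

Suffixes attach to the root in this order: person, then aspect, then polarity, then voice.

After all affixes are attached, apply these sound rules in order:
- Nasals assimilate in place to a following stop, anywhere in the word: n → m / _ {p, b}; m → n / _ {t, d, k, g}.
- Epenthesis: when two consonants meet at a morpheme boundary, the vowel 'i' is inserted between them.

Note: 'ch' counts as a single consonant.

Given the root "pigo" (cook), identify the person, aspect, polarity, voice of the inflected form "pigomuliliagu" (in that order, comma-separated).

1st person, imperfective, negative, reflexive

Segment: pigo-mul-li-a-gu.
person: -mul → 1st person.
aspect: -li → imperfective.
polarity: -a → negative.
voice: -gu → reflexive.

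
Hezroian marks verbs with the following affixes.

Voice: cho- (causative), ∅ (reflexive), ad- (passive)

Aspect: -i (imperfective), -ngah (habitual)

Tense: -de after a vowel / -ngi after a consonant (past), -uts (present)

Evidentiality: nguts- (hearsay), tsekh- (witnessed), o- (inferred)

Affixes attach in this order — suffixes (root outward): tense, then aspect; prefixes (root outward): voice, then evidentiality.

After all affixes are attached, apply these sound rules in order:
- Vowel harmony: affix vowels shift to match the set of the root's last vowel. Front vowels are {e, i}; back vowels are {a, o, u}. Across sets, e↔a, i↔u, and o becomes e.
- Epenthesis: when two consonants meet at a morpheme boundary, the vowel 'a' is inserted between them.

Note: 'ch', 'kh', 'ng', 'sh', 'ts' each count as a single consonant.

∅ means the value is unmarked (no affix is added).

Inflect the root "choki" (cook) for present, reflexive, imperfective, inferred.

voice = reflexive: zero marking, form stays choki.
Attach tense present -uts → chokiuts.
Attach aspect imperfective -i → chokiutsi.
Attach evidentiality inferred o- → ochokiutsi.
Apply vowel harmony: ochokiutsi → echokiitsi.
Epenthesis: no change.

echokiitsi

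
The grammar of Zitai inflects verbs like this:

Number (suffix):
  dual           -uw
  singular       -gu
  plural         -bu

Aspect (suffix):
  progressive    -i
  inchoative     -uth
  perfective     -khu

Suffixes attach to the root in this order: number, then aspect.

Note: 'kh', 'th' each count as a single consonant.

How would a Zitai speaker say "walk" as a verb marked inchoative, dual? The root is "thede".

thedeuwuth

Attach number dual -uw → thedeuw.
Attach aspect inchoative -uth → thedeuwuth.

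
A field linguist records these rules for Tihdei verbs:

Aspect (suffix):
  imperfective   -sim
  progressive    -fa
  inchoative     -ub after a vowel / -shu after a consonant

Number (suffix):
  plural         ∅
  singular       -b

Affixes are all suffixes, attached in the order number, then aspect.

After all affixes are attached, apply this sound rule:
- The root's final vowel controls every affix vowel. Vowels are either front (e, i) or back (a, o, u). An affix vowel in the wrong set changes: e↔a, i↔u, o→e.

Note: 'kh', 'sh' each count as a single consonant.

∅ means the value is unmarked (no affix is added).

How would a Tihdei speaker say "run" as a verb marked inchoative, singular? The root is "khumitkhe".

khumitkhebshi

Attach number singular -b → khumitkheb.
Attach aspect inchoative -shu (after consonant 'b') → khumitkhebshu.
Apply vowel harmony: khumitkhebshu → khumitkhebshi.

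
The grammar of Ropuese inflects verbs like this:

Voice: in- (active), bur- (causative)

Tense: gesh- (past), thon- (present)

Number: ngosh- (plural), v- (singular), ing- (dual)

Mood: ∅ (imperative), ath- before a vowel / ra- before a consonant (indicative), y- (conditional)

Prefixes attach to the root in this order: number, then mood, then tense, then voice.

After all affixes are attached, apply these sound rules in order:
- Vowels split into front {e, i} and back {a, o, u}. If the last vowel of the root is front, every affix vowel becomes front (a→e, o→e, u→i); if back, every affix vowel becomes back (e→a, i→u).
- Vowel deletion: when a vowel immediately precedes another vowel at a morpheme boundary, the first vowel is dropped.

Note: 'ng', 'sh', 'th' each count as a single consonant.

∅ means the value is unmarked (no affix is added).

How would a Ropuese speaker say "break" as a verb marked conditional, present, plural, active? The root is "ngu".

Attach number plural ngosh- → ngoshngu.
Attach mood conditional y- → yngoshngu.
Attach tense present thon- → thonyngoshngu.
Attach voice active in- → inthonyngoshngu.
Apply vowel harmony: inthonyngoshngu → unthonyngoshngu.
Vowel deletion: no change.

unthonyngoshngu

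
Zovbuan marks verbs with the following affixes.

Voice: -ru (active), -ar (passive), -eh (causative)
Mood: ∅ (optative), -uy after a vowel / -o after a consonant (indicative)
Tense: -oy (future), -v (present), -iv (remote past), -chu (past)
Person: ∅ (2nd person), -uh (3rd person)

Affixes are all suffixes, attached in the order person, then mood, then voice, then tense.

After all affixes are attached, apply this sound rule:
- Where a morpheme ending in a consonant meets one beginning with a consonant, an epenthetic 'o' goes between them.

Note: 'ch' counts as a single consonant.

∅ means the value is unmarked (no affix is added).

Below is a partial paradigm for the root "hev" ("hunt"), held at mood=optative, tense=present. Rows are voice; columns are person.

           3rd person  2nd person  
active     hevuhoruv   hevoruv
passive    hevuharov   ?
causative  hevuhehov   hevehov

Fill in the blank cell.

person = 2nd person: zero marking, form stays hev.
mood = optative: zero marking, form stays hev.
Attach voice passive -ar → hevar.
Attach tense present -v → hevarv.
Apply epenthesis: hevarv → hevarov.

hevarov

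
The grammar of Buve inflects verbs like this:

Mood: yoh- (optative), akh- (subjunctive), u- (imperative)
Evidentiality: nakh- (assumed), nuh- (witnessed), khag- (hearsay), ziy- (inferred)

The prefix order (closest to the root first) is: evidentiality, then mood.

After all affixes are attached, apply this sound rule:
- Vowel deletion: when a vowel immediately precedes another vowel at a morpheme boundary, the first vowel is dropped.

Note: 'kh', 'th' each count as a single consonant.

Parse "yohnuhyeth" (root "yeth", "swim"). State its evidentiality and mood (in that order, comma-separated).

Segment: yoh-nuh-yeth.
evidentiality: nuh- → witnessed.
mood: yoh- → optative.

witnessed, optative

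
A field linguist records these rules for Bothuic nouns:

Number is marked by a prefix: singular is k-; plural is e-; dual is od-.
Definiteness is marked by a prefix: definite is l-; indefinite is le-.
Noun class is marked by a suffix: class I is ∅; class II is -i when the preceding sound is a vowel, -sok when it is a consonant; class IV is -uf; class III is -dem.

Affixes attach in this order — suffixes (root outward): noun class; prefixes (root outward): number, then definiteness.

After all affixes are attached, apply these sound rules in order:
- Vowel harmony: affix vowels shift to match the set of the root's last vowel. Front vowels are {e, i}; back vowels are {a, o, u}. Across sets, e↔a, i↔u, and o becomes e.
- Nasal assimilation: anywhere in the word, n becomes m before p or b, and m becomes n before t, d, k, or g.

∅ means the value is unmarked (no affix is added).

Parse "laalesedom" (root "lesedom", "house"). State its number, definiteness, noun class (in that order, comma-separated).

Segment: le-e-lesedom.
number: e- → plural.
definiteness: le- → indefinite.
noun class: ∅ → class I.

plural, indefinite, class I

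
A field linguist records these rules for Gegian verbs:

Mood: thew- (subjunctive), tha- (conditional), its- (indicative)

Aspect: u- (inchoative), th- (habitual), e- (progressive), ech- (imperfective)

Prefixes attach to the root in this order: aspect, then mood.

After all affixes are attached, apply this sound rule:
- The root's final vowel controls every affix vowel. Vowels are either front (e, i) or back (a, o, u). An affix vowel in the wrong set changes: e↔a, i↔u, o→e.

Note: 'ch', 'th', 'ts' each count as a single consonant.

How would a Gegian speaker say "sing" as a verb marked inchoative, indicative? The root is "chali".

Attach aspect inchoative u- → uchali.
Attach mood indicative its- → itsuchali.
Apply vowel harmony: itsuchali → itsichali.

itsichali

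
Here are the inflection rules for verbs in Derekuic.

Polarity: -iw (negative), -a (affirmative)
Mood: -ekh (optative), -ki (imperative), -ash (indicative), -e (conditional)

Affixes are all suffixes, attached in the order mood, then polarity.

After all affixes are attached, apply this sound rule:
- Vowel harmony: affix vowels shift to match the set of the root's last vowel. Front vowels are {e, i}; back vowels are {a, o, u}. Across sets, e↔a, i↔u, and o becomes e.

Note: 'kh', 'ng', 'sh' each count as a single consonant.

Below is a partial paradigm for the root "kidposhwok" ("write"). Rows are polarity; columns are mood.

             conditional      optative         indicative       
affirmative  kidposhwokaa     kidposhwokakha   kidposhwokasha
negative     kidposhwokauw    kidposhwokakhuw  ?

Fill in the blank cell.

kidposhwokashuw

Attach mood indicative -ash → kidposhwokash.
Attach polarity negative -iw → kidposhwokashiw.
Apply vowel harmony: kidposhwokashiw → kidposhwokashuw.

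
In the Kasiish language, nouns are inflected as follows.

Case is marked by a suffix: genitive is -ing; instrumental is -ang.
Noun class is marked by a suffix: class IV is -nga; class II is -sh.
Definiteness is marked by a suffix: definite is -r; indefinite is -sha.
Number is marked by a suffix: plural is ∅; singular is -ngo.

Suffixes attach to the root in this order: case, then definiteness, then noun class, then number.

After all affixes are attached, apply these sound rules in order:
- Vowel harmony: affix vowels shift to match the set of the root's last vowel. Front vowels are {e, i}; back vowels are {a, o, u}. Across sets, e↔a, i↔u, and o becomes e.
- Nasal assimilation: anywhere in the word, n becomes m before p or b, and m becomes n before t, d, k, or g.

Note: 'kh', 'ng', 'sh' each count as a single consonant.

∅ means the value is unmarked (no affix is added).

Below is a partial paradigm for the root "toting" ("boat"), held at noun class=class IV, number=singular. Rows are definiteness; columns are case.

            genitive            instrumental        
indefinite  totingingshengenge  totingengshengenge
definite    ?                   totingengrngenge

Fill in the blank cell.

totingingrngenge

Attach case genitive -ing → totinging.
Attach definiteness definite -r → totingingr.
Attach noun class class IV -nga → totingingrnga.
Attach number singular -ngo → totingingrngango.
Apply vowel harmony: totingingrngango → totingingrngenge.
Nasal assimilation: no change.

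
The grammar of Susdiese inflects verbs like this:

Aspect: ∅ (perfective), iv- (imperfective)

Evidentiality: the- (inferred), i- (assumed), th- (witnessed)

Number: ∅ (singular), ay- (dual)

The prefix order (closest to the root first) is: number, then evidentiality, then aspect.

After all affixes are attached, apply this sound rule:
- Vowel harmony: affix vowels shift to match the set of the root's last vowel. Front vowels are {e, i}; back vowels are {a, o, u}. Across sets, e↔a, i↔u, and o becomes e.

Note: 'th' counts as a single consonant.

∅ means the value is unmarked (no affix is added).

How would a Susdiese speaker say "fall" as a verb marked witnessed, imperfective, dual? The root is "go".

Attach number dual ay- → aygo.
Attach evidentiality witnessed th- → thaygo.
Attach aspect imperfective iv- → ivthaygo.
Apply vowel harmony: ivthaygo → uvthaygo.

uvthaygo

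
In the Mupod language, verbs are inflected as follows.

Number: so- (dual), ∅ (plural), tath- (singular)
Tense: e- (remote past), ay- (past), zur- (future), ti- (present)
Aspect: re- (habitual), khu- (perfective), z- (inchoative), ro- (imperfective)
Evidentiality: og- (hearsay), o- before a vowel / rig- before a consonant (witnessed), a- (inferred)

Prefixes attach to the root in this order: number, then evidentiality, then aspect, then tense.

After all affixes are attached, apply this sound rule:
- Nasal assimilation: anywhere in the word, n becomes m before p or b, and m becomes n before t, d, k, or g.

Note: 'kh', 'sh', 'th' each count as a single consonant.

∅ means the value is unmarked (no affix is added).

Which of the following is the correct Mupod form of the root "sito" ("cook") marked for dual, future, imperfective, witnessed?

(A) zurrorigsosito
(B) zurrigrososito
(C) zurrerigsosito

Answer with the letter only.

Attach number dual so- → sosito.
Attach evidentiality witnessed rig- (before consonant 's') → rigsosito.
Attach aspect imperfective ro- → rorigsosito.
Attach tense future zur- → zurrorigsosito.
Nasal assimilation: no change.
So the correct form is zurrorigsosito, option (A).
(C) zurrerigsosito is wrong: it uses habitual instead of imperfective for aspect.
(B) zurrigrososito is wrong: it has the affixes in the wrong order.

A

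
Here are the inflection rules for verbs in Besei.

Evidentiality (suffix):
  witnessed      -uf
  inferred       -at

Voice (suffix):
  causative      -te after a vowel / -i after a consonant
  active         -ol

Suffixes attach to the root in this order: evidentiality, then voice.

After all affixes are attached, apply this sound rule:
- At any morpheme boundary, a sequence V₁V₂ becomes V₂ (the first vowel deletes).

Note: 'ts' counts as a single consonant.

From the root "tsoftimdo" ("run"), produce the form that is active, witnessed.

Attach evidentiality witnessed -uf → tsoftimdouf.
Attach voice active -ol → tsoftimdoufol.
Apply vowel deletion: tsoftimdoufol → tsoftimdufol.

tsoftimdufol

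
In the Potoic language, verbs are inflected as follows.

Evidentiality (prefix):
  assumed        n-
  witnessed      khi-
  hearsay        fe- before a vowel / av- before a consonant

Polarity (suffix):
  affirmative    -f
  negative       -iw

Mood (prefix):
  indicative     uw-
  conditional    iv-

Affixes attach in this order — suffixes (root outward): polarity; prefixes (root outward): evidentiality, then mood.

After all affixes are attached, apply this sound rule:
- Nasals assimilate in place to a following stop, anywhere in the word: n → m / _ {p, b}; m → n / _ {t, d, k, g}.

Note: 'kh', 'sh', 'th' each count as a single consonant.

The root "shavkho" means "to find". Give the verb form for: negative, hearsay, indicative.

Attach polarity negative -iw → shavkhoiw.
Attach evidentiality hearsay av- (before consonant 'sh') → avshavkhoiw.
Attach mood indicative uw- → uwavshavkhoiw.
Nasal assimilation: no change.

uwavshavkhoiw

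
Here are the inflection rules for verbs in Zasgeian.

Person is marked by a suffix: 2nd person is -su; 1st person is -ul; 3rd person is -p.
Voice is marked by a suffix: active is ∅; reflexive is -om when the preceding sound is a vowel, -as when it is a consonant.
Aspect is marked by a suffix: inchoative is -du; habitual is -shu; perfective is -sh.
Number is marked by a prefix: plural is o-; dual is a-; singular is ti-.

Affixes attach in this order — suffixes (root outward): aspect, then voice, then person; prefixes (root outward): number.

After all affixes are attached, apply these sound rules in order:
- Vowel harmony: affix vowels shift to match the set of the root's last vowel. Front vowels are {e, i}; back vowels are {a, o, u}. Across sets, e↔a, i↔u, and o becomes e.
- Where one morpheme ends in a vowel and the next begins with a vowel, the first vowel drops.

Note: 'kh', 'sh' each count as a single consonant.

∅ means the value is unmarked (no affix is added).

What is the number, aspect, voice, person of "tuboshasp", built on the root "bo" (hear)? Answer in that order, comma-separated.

Segment: ti-bo-sh-as-p.
number: ti- → singular.
aspect: -sh → perfective.
voice: -om/as → reflexive.
person: -p → 3rd person.

singular, perfective, reflexive, 3rd person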